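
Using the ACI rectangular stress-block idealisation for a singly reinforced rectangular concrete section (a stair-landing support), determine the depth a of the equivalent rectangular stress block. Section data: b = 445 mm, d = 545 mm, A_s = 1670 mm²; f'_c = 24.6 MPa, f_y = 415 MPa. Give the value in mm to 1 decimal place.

a ≈ 74.5 mm

T = A_s f_y = 1670 × 415 = 693050 N = 693.05 kN.
Setting C = 0.85 f'_c a b equal to T: a = 693050/(0.85 × 24.6 × 445) = 74.5 mm.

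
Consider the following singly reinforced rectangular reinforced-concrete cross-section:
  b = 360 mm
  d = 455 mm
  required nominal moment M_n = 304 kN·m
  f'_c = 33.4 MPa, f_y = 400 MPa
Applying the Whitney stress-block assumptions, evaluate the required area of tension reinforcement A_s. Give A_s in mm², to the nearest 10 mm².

With M_n = 0.85 f'_c a b (d − a/2), solve the quadratic for a:
a = d − √(d² − 2M_n/(0.85 f'_c b)) = 455 − √(455² − 2 × 304×10⁶/(0.85 × 33.4 × 360)) = 70.90 mm.
A_s = 0.85 f'_c a b / f_y = 0.85 × 33.4 × 70.90 × 360 / 400 = 1811.6 mm².

A_s ≈ 1810 mm²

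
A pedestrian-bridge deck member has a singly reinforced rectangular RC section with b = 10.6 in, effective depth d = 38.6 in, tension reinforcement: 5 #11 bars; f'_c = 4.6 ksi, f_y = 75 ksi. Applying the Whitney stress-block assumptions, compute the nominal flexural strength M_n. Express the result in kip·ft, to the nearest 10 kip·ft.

A_s = 5 × 1.56 = 7.8 in².
T = A_s f_y = 7.8 × 75 = 585 kips.
a = T/(0.85 f'_c b) = 585/(0.85 × 4.6 × 10.6) = 14.115 in.
M_n = T(d − a/2) = 585 × (38.6 − 7.0575) = 18452.4 kip·in = 18452.4/12 = 1537.70 kip·ft.

M_n ≈ 1540 kip·ft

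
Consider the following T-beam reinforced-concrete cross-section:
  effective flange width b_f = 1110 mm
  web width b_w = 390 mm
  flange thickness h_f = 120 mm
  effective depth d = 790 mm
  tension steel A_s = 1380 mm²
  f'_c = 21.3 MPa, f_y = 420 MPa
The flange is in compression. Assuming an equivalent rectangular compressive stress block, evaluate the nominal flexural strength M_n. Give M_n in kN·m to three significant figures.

Tension: T = A_s f_y = 1380 × 420 = 579600 N.
Try a within the flange: a = T/(0.85 f'_c b_f) = 579600/(0.85 × 21.3 × 1110) = 28.84 mm.
Since a = 28.84 ≤ h_f = 120 mm, the stress block lies entirely in the flange; analyse as a rectangular beam of width b_f.
M_n = T(d − a/2) = 579600 × (790 − 14.42) = 449.53 × 10⁶ N·mm.
M_n = 449.53 kN·m.

M_n ≈ 450 kN·m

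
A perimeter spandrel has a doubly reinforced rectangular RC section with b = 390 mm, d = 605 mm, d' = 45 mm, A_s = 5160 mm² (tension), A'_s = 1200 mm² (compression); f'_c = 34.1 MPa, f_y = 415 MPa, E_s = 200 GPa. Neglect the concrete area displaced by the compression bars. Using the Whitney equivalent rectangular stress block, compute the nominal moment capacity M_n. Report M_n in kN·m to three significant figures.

Assume both tension and compression steel yield.
Net tension couple steel: A_s − A'_s = 3960 mm².
a = (A_s − A'_s) f_y / (0.85 f'_c b) = 1643400/(0.85 × 34.1 × 390) = 145.38 mm.
c = a/β₁ = 145.38/0.806 = 180.37 mm; ε'_s = 0.003(c − d')/c = 0.0023 ≥ f_y/E_s = 0.0021, so compression steel does yield.
M_n = (A_s − A'_s) f_y (d − a/2) + A'_s f_y (d − d') = [1643400 × (605 − 72.69) + 498000 × (605 − 45)] × 10⁻⁶ = 874.80 + 278.88 = 1153.68 kN·m.

M_n ≈ 1150 kN·m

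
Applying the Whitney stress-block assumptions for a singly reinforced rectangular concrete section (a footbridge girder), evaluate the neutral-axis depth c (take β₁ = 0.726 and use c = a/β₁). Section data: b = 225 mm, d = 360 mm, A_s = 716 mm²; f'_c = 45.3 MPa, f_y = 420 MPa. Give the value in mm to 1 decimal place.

c ≈ 47.8 mm

T = A_s f_y = 716 × 420 = 300720 N = 300.72 kN.
Setting C = 0.85 f'_c a b equal to T: a = 300720/(0.85 × 45.3 × 225) = 34.711 mm.
With β₁ = 0.726, c = a/β₁ = 34.711/0.726 = 47.8 mm.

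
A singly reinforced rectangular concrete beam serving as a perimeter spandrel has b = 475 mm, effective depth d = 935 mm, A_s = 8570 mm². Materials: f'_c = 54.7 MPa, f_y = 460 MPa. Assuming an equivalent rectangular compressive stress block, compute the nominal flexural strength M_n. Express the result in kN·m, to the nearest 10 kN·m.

T = A_s f_y = 8570 × 460 = 3942200 N = 3942.2 kN.
From C = T: a = T/(0.85 f'_c b) = 3942200/(0.85 × 54.7 × 475) = 178.50 mm.
M_n = T(d − a/2) = 3942.2 kN × (935 − 89.25) mm = 3334.12 kN·m.

M_n ≈ 3330 kN·m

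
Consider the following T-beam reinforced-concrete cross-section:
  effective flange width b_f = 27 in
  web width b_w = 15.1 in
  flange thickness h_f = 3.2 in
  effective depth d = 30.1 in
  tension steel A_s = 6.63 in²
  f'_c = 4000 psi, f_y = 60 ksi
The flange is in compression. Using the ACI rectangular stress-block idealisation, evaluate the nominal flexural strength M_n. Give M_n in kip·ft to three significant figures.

Tension: T = A_s f_y = 6.63 × 60 = 397.8 kips.
Try a within the flange: a = T/(0.85 f'_c b_f) = 397.8/(0.85 × 4 × 27) = 4.333 in.
a = 4.333 > h_f = 3.2 in: the block extends into the web. Split into flange-overhang and web parts.
C_f = 0.85 f'_c (b_f − b_w) h_f = 0.85 × 4 × (27 − 15.1) × 3.2 = 129.5 kips.
Remaining web compression depth: a_w = (T − C_f)/(0.85 f'_c b_w) = (397.8 − 129.5)/(0.85 × 4 × 15.1) = 5.226 in.
M_n = C_f(d − h_f/2) + (T − C_f)(d − a_w/2) = 129.5 × (30.1 − 1.6) + 268.3 × (30.1 − 2.613) = 3690.8 + 7374.8 = 11065.6 kip·in.
M_n = 11065.6/12 = 922.13 kip·ft.

M_n ≈ 922 kip·ft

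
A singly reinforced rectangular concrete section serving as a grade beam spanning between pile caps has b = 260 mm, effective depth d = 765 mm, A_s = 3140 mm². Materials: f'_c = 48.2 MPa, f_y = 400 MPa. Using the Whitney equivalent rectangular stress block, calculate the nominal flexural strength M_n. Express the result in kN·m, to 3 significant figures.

T = A_s f_y = 3140 × 400 = 1256000 N = 1256 kN.
From C = T: a = T/(0.85 f'_c b) = 1256000/(0.85 × 48.2 × 260) = 117.91 mm.
M_n = T(d − a/2) = 1256 kN × (765 − 58.955) mm = 886.79 kN·m.

M_n ≈ 887 kN·m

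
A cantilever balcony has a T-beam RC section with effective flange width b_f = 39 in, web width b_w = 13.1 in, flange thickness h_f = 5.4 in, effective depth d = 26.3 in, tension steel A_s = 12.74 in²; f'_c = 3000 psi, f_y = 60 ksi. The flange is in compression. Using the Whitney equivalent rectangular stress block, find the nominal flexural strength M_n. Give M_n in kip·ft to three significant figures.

Tension: T = A_s f_y = 12.74 × 60 = 764.4 kips.
Try a within the flange: a = T/(0.85 f'_c b_f) = 764.4/(0.85 × 3 × 39) = 7.686 in.
a = 7.686 > h_f = 5.4 in: the block extends into the web. Split into flange-overhang and web parts.
C_f = 0.85 f'_c (b_f − b_w) h_f = 0.85 × 3 × (39 − 13.1) × 5.4 = 356.6 kips.
Remaining web compression depth: a_w = (T − C_f)/(0.85 f'_c b_w) = (764.4 − 356.6)/(0.85 × 3 × 13.1) = 12.208 in.
M_n = C_f(d − h_f/2) + (T − C_f)(d − a_w/2) = 356.6 × (26.3 − 2.7) + 407.8 × (26.3 − 6.104) = 8415.8 + 8235.9 = 16651.7 kip·in.
M_n = 16651.7/12 = 1387.64 kip·ft.

M_n ≈ 1390 kip·ft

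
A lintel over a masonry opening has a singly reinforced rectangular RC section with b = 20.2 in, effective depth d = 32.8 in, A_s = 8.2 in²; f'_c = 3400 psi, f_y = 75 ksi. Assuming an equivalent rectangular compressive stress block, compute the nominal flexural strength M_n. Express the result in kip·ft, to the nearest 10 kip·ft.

T = A_s f_y = 8.2 × 75 = 615 kips.
a = T/(0.85 f'_c b) = 615/(0.85 × 3.4 × 20.2) = 10.535 in.
M_n = T(d − a/2) = 615 × (32.8 − 5.2675) = 16932.5 kip·in = 16932.5/12 = 1411.04 kip·ft.

M_n ≈ 1410 kip·ft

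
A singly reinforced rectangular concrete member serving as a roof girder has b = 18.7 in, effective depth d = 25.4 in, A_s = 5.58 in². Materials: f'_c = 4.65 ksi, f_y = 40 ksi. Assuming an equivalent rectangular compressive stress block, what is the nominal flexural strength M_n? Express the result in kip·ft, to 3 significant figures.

M_n ≈ 444 kip·ft

T = A_s f_y = 5.58 × 40 = 223.2 kips.
a = T/(0.85 f'_c b) = 223.2/(0.85 × 4.65 × 18.7) = 3.020 in.
M_n = T(d − a/2) = 223.2 × (25.4 − 1.51) = 5332.2 kip·in = 5332.2/12 = 444.35 kip·ft.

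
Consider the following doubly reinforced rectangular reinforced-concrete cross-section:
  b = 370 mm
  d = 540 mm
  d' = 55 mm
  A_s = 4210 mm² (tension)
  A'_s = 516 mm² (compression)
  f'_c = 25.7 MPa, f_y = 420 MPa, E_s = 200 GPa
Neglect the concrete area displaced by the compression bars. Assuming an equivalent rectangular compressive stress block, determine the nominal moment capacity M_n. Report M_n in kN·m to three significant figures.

M_n ≈ 794 kN·m

Assume both tension and compression steel yield.
Net tension couple steel: A_s − A'_s = 3694 mm².
a = (A_s − A'_s) f_y / (0.85 f'_c b) = 1551480/(0.85 × 25.7 × 370) = 191.95 mm.
c = a/β₁ = 191.95/0.85 = 225.82 mm; ε'_s = 0.003(c − d')/c = 0.0023 ≥ f_y/E_s = 0.0021, so compression steel does yield.
M_n = (A_s − A'_s) f_y (d − a/2) + A'_s f_y (d − d') = [1551480 × (540 − 95.975) + 216720 × (540 − 55)] × 10⁻⁶ = 688.90 + 105.11 = 794.01 kN·m.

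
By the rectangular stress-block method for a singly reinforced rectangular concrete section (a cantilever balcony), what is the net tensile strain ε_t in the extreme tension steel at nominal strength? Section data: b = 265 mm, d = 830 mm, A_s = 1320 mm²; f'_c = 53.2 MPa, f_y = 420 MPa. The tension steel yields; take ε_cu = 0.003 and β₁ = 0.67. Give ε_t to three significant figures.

a = A_s f_y/(0.85 f'_c b) = 46.26 mm.
β₁ = 0.67, so c = a/β₁ = 46.26/0.67 = 69.04 mm.
From the linear strain diagram with ε_cu = 0.003: ε_t = 0.003 (d − c)/c = 0.003 × (830 − 69.04)/69.04 = 0.0331.
Since ε_t ≥ 0.005, the section is tension-controlled.

ε_t ≈ 0.0331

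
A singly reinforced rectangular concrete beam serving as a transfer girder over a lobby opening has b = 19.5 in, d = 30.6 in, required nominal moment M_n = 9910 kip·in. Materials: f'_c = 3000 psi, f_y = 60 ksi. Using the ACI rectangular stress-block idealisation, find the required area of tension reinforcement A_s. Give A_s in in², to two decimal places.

From M_n = 0.85 f'_c a b (d − a/2):
a = d − √(d² − 2M_n/(0.85 f'_c b)) = 30.6 − √(30.6² − 2 × 9910/(0.85 × 3 × 19.5)) = 7.410 in.
A_s = 0.85 f'_c a b / f_y = 0.85 × 3 × 7.410 × 19.5 / 60 = 6.141 in².

A_s ≈ 6.14 in²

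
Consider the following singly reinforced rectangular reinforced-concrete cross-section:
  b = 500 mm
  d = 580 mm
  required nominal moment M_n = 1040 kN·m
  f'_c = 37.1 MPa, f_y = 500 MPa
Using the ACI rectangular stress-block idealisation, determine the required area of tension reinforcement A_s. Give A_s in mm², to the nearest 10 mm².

A_s ≈ 4030 mm²

With M_n = 0.85 f'_c a b (d − a/2), solve the quadratic for a:
a = d − √(d² − 2M_n/(0.85 f'_c b)) = 580 − √(580² − 2 × 1040×10⁶/(0.85 × 37.1 × 500)) = 127.80 mm.
A_s = 0.85 f'_c a b / f_y = 0.85 × 37.1 × 127.80 × 500 / 500 = 4030.2 mm².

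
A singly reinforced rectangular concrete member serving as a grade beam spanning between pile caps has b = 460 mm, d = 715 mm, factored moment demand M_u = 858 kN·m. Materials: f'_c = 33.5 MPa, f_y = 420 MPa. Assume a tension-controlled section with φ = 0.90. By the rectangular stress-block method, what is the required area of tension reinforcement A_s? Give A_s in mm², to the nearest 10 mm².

M_n = M_u/φ = 858/0.90 = 953.333 kN·m.
With M_n = 0.85 f'_c a b (d − a/2), solve the quadratic for a:
a = d − √(d² − 2M_n/(0.85 f'_c b)) = 715 − √(715² − 2 × 953.333×10⁶/(0.85 × 33.5 × 460)) = 110.30 mm.
A_s = 0.85 f'_c a b / f_y = 0.85 × 33.5 × 110.30 × 460 / 420 = 3439.9 mm².

A_s ≈ 3440 mm²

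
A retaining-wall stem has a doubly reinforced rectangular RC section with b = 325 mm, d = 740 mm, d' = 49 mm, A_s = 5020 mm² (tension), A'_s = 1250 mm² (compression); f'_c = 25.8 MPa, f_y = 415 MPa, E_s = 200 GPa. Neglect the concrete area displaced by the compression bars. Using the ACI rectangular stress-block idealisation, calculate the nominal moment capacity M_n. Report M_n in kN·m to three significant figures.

M_n ≈ 1340 kN·m

Assume both tension and compression steel yield.
Net tension couple steel: A_s − A'_s = 3770 mm².
a = (A_s − A'_s) f_y / (0.85 f'_c b) = 1564550/(0.85 × 25.8 × 325) = 219.52 mm.
c = a/β₁ = 219.52/0.85 = 258.26 mm; ε'_s = 0.003(c − d')/c = 0.0024 ≥ f_y/E_s = 0.0021, so compression steel does yield.
M_n = (A_s − A'_s) f_y (d − a/2) + A'_s f_y (d − d') = [1564550 × (740 − 109.76) + 518750 × (740 − 49)] × 10⁻⁶ = 986.04 + 358.46 = 1344.50 kN·m.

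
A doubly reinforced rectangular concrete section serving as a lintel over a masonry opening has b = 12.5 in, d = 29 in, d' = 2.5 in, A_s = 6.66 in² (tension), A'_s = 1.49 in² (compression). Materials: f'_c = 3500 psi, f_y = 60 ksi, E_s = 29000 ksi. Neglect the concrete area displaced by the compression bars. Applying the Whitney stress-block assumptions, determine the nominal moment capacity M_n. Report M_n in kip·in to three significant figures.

M_n ≈ 10100 kip·in

Assume both steels yield.
a = (A_s − A'_s) f_y/(0.85 f'_c b) = (6.66 − 1.49) × 60/(0.85 × 3.5 × 12.5) = 8.342 in.
c = a/β₁ = 8.342/0.85 = 9.814 in; ε'_s = 0.003(c − d')/c = 0.0022 ≥ ε_y = 0.0021, so the compression steel yields.
M_n = (A_s − A'_s) f_y (d − a/2) + A'_s f_y (d − d') = 310.2 × (29 − 4.171) + 89.4 × (29 − 2.5) = 7702.0 + 2369.1 = 10071.1 kip·in.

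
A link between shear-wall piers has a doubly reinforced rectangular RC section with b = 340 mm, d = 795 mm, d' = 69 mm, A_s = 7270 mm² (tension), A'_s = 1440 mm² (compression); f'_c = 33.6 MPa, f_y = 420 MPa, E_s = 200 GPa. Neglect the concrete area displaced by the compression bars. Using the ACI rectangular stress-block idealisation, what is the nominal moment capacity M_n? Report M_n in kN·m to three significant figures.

M_n ≈ 2080 kN·m

Assume both tension and compression steel yield.
Net tension couple steel: A_s − A'_s = 5830 mm².
a = (A_s − A'_s) f_y / (0.85 f'_c b) = 2448600/(0.85 × 33.6 × 340) = 252.16 mm.
c = a/β₁ = 252.16/0.81 = 311.31 mm; ε'_s = 0.003(c − d')/c = 0.0023 ≥ f_y/E_s = 0.0021, so compression steel does yield.
M_n = (A_s − A'_s) f_y (d − a/2) + A'_s f_y (d − d') = [2448600 × (795 − 126.08) + 604800 × (795 − 69)] × 10⁻⁶ = 1637.92 + 439.08 = 2077.00 kN·m.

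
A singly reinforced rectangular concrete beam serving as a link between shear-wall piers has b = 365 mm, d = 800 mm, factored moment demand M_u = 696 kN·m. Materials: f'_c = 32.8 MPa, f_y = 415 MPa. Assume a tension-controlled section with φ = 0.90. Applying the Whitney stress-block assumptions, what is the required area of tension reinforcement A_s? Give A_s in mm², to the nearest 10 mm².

A_s ≈ 2490 mm²

M_n = M_u/φ = 696/0.90 = 773.333 kN·m.
With M_n = 0.85 f'_c a b (d − a/2), solve the quadratic for a:
a = d − √(d² − 2M_n/(0.85 f'_c b)) = 800 − √(800² − 2 × 773.333×10⁶/(0.85 × 32.8 × 365)) = 101.42 mm.
A_s = 0.85 f'_c a b / f_y = 0.85 × 32.8 × 101.42 × 365 / 415 = 2486.9 mm².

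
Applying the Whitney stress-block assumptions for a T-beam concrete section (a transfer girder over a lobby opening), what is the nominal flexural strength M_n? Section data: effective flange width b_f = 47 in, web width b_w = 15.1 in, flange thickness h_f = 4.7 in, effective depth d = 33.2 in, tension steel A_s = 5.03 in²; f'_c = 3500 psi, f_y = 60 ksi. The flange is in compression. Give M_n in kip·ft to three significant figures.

Tension: T = A_s f_y = 5.03 × 60 = 301.8 kips.
Try a within the flange: a = T/(0.85 f'_c b_f) = 301.8/(0.85 × 3.5 × 47) = 2.158 in.
Since a = 2.158 ≤ h_f = 4.7 in, the stress block lies entirely in the flange; analyse as a rectangular beam of width b_f.
M_n = T(d − a/2) = 301.8 × (33.2 − 1.079) = 9694.1 kip·in.
M_n = 9694.1/12 = 807.84 kip·ft.

M_n ≈ 808 kip·ft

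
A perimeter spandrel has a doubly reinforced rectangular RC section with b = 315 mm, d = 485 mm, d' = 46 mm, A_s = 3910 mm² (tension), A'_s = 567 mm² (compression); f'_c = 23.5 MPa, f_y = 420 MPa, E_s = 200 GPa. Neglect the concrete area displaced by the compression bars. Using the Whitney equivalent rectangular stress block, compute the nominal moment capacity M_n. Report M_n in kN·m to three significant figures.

Assume both tension and compression steel yield.
Net tension couple steel: A_s − A'_s = 3343 mm².
a = (A_s − A'_s) f_y / (0.85 f'_c b) = 1404060/(0.85 × 23.5 × 315) = 223.15 mm.
c = a/β₁ = 223.15/0.85 = 262.53 mm; ε'_s = 0.003(c − d')/c = 0.0025 ≥ f_y/E_s = 0.0021, so compression steel does yield.
M_n = (A_s − A'_s) f_y (d − a/2) + A'_s f_y (d − d') = [1404060 × (485 − 111.575) + 238140 × (485 − 46)] × 10⁻⁶ = 524.31 + 104.54 = 628.85 kN·m.

M_n ≈ 629 kN·m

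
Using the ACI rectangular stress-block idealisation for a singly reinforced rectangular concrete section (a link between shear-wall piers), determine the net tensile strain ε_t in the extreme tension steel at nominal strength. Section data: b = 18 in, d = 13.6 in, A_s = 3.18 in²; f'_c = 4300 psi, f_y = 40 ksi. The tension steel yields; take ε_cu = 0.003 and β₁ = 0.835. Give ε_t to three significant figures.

ε_t ≈ 0.0146

a = A_s f_y/(0.85 f'_c b) = 1.933 in.
β₁ = 0.835, so c = a/β₁ = 1.933/0.835 = 2.315 in.
From the linear strain diagram with ε_cu = 0.003: ε_t = 0.003 (d − c)/c = 0.003 × (13.6 − 2.315)/2.315 = 0.0146.
Since ε_t ≥ 0.005, the section is tension-controlled.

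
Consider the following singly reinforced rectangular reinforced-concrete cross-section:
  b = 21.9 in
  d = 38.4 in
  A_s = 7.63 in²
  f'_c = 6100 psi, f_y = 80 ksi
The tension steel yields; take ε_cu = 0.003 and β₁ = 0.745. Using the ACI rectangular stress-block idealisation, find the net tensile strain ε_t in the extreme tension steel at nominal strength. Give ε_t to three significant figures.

ε_t ≈ 0.0130

a = A_s f_y/(0.85 f'_c b) = 5.376 in.
β₁ = 0.745, so c = a/β₁ = 5.376/0.745 = 7.216 in.
From the linear strain diagram with ε_cu = 0.003: ε_t = 0.003 (d − c)/c = 0.003 × (38.4 − 7.216)/7.216 = 0.0130.
Since ε_t ≥ 0.005, the section is tension-controlled.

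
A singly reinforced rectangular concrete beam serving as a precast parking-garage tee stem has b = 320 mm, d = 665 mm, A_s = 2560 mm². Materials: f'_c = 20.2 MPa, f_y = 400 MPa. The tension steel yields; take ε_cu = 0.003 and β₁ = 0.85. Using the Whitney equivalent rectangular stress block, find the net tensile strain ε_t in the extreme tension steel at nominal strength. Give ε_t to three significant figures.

ε_t ≈ 0.00610

a = A_s f_y/(0.85 f'_c b) = 186.37 mm.
β₁ = 0.85, so c = a/β₁ = 186.37/0.85 = 219.26 mm.
From the linear strain diagram with ε_cu = 0.003: ε_t = 0.003 (d − c)/c = 0.003 × (665 − 219.26)/219.26 = 0.00610.
Since ε_t ≥ 0.005, the section is tension-controlled.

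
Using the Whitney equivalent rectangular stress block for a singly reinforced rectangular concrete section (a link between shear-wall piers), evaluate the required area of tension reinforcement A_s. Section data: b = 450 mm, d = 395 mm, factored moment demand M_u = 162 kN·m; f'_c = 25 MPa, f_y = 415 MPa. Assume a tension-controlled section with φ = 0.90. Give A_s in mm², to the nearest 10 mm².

A_s ≈ 1170 mm²

M_n = M_u/φ = 162/0.90 = 180 kN·m.
With M_n = 0.85 f'_c a b (d − a/2), solve the quadratic for a:
a = d − √(d² − 2M_n/(0.85 f'_c b)) = 395 − √(395² − 2 × 180×10⁶/(0.85 × 25 × 450)) = 50.94 mm.
A_s = 0.85 f'_c a b / f_y = 0.85 × 25 × 50.94 × 450 / 415 = 1173.8 mm².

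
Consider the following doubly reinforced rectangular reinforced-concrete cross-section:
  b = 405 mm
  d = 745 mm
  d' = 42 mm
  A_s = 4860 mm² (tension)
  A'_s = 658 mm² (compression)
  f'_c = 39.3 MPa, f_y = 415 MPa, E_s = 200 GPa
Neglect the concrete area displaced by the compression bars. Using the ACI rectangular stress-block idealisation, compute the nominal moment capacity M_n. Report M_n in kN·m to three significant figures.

Assume both tension and compression steel yield.
Net tension couple steel: A_s − A'_s = 4202 mm².
a = (A_s − A'_s) f_y / (0.85 f'_c b) = 1743830/(0.85 × 39.3 × 405) = 128.90 mm.
c = a/β₁ = 128.90/0.769 = 167.62 mm; ε'_s = 0.003(c − d')/c = 0.0022 ≥ f_y/E_s = 0.0021, so compression steel does yield.
M_n = (A_s − A'_s) f_y (d − a/2) + A'_s f_y (d − d') = [1743830 × (745 − 64.45) + 273070 × (745 − 42)] × 10⁻⁶ = 1186.76 + 191.97 = 1378.73 kN·m.

M_n ≈ 1380 kN·m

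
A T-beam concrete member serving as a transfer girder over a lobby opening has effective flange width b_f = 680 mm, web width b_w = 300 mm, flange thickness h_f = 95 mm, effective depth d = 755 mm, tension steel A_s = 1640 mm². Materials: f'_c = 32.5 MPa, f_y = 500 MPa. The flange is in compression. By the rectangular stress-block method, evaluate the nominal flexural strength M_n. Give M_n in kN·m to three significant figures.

M_n ≈ 601 kN·m

Tension: T = A_s f_y = 1640 × 500 = 820000 N.
Try a within the flange: a = T/(0.85 f'_c b_f) = 820000/(0.85 × 32.5 × 680) = 43.65 mm.
Since a = 43.65 ≤ h_f = 95 mm, the stress block lies entirely in the flange; analyse as a rectangular beam of width b_f.
M_n = T(d − a/2) = 820000 × (755 − 21.825) = 601.20 × 10⁶ N·mm.
M_n = 601.20 kN·m.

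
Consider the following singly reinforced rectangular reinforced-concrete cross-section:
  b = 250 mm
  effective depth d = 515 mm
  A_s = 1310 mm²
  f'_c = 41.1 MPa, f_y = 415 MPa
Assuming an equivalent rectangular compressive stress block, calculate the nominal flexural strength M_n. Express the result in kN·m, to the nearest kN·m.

T = A_s f_y = 1310 × 415 = 543650 N = 543.65 kN.
From C = T: a = T/(0.85 f'_c b) = 543650/(0.85 × 41.1 × 250) = 62.25 mm.
M_n = T(d − a/2) = 543.65 kN × (515 − 31.125) mm = 263.06 kN·m.

M_n ≈ 263 kN·m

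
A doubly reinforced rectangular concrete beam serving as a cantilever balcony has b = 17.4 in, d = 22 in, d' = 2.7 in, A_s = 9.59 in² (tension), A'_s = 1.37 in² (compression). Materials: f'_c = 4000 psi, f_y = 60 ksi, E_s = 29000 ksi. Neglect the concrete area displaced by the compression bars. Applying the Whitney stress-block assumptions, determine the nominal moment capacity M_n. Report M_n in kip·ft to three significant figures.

M_n ≈ 865 kip·ft

Assume both steels yield.
a = (A_s − A'_s) f_y/(0.85 f'_c b) = (9.59 − 1.37) × 60/(0.85 × 4 × 17.4) = 8.337 in.
c = a/β₁ = 8.337/0.85 = 9.808 in; ε'_s = 0.003(c − d')/c = 0.0022 ≥ ε_y = 0.0021, so the compression steel yields.
M_n = (A_s − A'_s) f_y (d − a/2) + A'_s f_y (d − d') = 493.2 × (22 − 4.1685) + 82.2 × (22 − 2.7) = 8794.5 + 1586.5 = 10381.0 kip·in = 10381.0/12 = 865.08 kip·ft.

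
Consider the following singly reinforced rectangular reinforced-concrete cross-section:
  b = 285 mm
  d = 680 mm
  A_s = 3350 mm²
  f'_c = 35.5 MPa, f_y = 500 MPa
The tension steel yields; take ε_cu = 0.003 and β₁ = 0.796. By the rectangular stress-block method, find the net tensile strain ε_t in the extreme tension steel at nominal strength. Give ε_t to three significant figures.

ε_t ≈ 0.00534

a = A_s f_y/(0.85 f'_c b) = 194.77 mm.
β₁ = 0.796, so c = a/β₁ = 194.77/0.796 = 244.69 mm.
From the linear strain diagram with ε_cu = 0.003: ε_t = 0.003 (d − c)/c = 0.003 × (680 − 244.69)/244.69 = 0.00534.
Since ε_t ≥ 0.005, the section is tension-controlled.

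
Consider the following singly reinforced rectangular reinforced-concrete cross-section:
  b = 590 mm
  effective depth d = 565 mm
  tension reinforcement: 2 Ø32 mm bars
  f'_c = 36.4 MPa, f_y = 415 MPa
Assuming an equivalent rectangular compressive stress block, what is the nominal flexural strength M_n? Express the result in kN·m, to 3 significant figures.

M_n ≈ 365 kN·m

A_s = 2 × 804 = 1608 mm².
T = A_s f_y = 1608 × 415 = 667320 N = 667.32 kN.
From C = T: a = T/(0.85 f'_c b) = 667320/(0.85 × 36.4 × 590) = 36.56 mm.
M_n = T(d − a/2) = 667.32 kN × (565 − 18.28) mm = 364.84 kN·m.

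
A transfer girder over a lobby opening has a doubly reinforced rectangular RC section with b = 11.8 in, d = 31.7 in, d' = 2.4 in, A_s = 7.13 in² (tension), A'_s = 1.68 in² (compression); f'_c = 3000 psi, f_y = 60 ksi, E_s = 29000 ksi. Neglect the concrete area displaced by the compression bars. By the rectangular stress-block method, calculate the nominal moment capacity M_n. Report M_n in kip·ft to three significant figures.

M_n ≈ 962 kip·ft

Assume both steels yield.
a = (A_s − A'_s) f_y/(0.85 f'_c b) = (7.13 − 1.68) × 60/(0.85 × 3 × 11.8) = 10.867 in.
c = a/β₁ = 10.867/0.85 = 12.785 in; ε'_s = 0.003(c − d')/c = 0.0024 ≥ ε_y = 0.0021, so the compression steel yields.
M_n = (A_s − A'_s) f_y (d − a/2) + A'_s f_y (d − d') = 327 × (31.7 − 5.4335) + 100.8 × (31.7 − 2.4) = 8589.1 + 2953.4 = 11542.5 kip·in = 11542.5/12 = 961.88 kip·ft.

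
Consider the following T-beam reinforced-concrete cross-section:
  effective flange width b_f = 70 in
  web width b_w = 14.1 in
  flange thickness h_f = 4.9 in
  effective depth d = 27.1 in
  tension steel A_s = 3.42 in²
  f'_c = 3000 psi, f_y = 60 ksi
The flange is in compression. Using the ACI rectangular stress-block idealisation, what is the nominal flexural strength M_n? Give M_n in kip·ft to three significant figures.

M_n ≈ 454 kip·ft

Tension: T = A_s f_y = 3.42 × 60 = 205.2 kips.
Try a within the flange: a = T/(0.85 f'_c b_f) = 205.2/(0.85 × 3 × 70) = 1.150 in.
Since a = 1.150 ≤ h_f = 4.9 in, the stress block lies entirely in the flange; analyse as a rectangular beam of width b_f.
M_n = T(d − a/2) = 205.2 × (27.1 − 0.575) = 5442.9 kip·in.
M_n = 5442.9/12 = 453.58 kip·ft.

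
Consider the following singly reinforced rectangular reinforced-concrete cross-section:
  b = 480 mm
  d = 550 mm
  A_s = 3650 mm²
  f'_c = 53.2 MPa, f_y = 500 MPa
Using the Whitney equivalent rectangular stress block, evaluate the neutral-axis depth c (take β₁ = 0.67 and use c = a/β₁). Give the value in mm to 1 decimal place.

T = A_s f_y = 3650 × 500 = 1825000 N = 1825 kN.
Setting C = 0.85 f'_c a b equal to T: a = 1825000/(0.85 × 53.2 × 480) = 84.080 mm.
With β₁ = 0.67, c = a/β₁ = 84.080/0.67 = 125.5 mm.

c ≈ 125.5 mm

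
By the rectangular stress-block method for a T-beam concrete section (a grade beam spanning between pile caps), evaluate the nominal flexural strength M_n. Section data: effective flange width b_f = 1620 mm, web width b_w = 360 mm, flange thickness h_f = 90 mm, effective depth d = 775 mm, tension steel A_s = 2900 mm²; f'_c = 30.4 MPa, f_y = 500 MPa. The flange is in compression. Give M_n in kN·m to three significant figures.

M_n ≈ 1100 kN·m

Tension: T = A_s f_y = 2900 × 500 = 1450000 N.
Try a within the flange: a = T/(0.85 f'_c b_f) = 1450000/(0.85 × 30.4 × 1620) = 34.64 mm.
Since a = 34.64 ≤ h_f = 90 mm, the stress block lies entirely in the flange; analyse as a rectangular beam of width b_f.
M_n = T(d − a/2) = 1450000 × (775 − 17.32) = 1098.64 × 10⁶ N·mm.
M_n = 1098.64 kN·m.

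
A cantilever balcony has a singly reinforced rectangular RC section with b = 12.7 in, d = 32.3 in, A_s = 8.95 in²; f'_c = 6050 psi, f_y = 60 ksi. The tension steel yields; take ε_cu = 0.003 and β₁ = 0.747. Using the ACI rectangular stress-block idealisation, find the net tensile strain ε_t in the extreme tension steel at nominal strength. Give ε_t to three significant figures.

ε_t ≈ 0.00580

a = A_s f_y/(0.85 f'_c b) = 8.222 in.
β₁ = 0.747, so c = a/β₁ = 8.222/0.747 = 11.007 in.
From the linear strain diagram with ε_cu = 0.003: ε_t = 0.003 (d − c)/c = 0.003 × (32.3 − 11.007)/11.007 = 0.00580.
Since ε_t ≥ 0.005, the section is tension-controlled.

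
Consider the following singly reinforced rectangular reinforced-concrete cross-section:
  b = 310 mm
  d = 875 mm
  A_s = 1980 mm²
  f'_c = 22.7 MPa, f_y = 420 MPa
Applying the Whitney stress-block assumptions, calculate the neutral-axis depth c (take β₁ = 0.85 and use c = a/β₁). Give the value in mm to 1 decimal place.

T = A_s f_y = 1980 × 420 = 831600 N = 831.6 kN.
Setting C = 0.85 f'_c a b equal to T: a = 831600/(0.85 × 22.7 × 310) = 139.030 mm.
With β₁ = 0.85, c = a/β₁ = 139.030/0.85 = 163.6 mm.

c ≈ 163.6 mm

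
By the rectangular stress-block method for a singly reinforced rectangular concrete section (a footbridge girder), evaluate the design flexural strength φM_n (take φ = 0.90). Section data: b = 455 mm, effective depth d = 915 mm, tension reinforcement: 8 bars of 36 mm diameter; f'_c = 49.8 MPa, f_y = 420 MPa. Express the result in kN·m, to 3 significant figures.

φM_n ≈ 2540 kN·m

A_s = 8 × 1018 = 8144 mm².
T = A_s f_y = 8144 × 420 = 3420480 N = 3420.48 kN.
From C = T: a = T/(0.85 f'_c b) = 3420480/(0.85 × 49.8 × 455) = 177.59 mm.
M_n = T(d − a/2) = 3420.48 kN × (915 − 88.795) mm = 2826.02 kN·m.
φM_n = 0.90 × 2826.02 = 2543.42 kN·m.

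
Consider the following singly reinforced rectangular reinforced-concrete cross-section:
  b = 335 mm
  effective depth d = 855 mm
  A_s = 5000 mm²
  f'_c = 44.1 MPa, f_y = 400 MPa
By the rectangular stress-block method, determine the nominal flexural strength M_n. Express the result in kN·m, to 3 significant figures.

T = A_s f_y = 5000 × 400 = 2000000 N = 2000 kN.
From C = T: a = T/(0.85 f'_c b) = 2000000/(0.85 × 44.1 × 335) = 159.27 mm.
M_n = T(d − a/2) = 2000 kN × (855 − 79.635) mm = 1550.73 kN·m.

M_n ≈ 1550 kN·m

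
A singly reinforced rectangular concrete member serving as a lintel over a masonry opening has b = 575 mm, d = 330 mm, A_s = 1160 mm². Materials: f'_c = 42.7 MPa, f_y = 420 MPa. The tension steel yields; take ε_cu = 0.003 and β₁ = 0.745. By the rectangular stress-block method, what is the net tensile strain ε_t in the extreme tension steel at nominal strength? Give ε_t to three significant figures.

ε_t ≈ 0.0286

a = A_s f_y/(0.85 f'_c b) = 23.34 mm.
β₁ = 0.745, so c = a/β₁ = 23.34/0.745 = 31.33 mm.
From the linear strain diagram with ε_cu = 0.003: ε_t = 0.003 (d − c)/c = 0.003 × (330 − 31.33)/31.33 = 0.0286.
Since ε_t ≥ 0.005, the section is tension-controlled.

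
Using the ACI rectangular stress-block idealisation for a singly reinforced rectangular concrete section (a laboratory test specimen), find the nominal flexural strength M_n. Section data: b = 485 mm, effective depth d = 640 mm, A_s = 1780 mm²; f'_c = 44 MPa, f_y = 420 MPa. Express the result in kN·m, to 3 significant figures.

T = A_s f_y = 1780 × 420 = 747600 N = 747.6 kN.
From C = T: a = T/(0.85 f'_c b) = 747600/(0.85 × 44 × 485) = 41.22 mm.
M_n = T(d − a/2) = 747.6 kN × (640 − 20.61) mm = 463.06 kN·m.

M_n ≈ 463 kN·m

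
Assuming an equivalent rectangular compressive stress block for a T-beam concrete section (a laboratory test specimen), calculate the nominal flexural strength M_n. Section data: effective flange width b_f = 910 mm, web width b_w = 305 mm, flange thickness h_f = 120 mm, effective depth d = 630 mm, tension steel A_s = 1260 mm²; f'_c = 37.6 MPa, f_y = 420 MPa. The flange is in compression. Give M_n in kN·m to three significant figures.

M_n ≈ 329 kN·m

Tension: T = A_s f_y = 1260 × 420 = 529200 N.
Try a within the flange: a = T/(0.85 f'_c b_f) = 529200/(0.85 × 37.6 × 910) = 18.20 mm.
Since a = 18.20 ≤ h_f = 120 mm, the stress block lies entirely in the flange; analyse as a rectangular beam of width b_f.
M_n = T(d − a/2) = 529200 × (630 − 9.1) = 328.58 × 10⁶ N·mm.
M_n = 328.58 kN·m.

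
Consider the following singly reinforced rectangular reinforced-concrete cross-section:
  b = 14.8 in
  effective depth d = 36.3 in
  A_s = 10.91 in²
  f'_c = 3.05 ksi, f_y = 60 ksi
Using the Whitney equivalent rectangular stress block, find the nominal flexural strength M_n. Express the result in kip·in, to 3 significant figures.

T = A_s f_y = 10.91 × 60 = 654.6 kips.
a = T/(0.85 f'_c b) = 654.6/(0.85 × 3.05 × 14.8) = 17.061 in.
M_n = T(d − a/2) = 654.6 × (36.3 − 8.5305) = 18177.9 kip·in.

M_n ≈ 18200 kip·in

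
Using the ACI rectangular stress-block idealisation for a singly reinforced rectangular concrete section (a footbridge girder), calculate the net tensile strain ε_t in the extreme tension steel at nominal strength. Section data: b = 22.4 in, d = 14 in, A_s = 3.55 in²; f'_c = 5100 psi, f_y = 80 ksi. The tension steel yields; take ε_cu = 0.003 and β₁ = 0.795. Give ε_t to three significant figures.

ε_t ≈ 0.00842

a = A_s f_y/(0.85 f'_c b) = 2.925 in.
β₁ = 0.795, so c = a/β₁ = 2.925/0.795 = 3.679 in.
From the linear strain diagram with ε_cu = 0.003: ε_t = 0.003 (d − c)/c = 0.003 × (14 − 3.679)/3.679 = 0.00842.
Since ε_t ≥ 0.005, the section is tension-controlled.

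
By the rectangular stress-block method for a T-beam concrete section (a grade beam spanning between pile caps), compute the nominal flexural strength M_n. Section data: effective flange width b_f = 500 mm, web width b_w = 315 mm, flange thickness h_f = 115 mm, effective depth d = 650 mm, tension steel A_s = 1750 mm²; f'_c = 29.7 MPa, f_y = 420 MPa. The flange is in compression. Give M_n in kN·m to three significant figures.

M_n ≈ 456 kN·m

Tension: T = A_s f_y = 1750 × 420 = 735000 N.
Try a within the flange: a = T/(0.85 f'_c b_f) = 735000/(0.85 × 29.7 × 500) = 58.23 mm.
Since a = 58.23 ≤ h_f = 115 mm, the stress block lies entirely in the flange; analyse as a rectangular beam of width b_f.
M_n = T(d − a/2) = 735000 × (650 − 29.115) = 456.35 × 10⁶ N·mm.
M_n = 456.35 kN·m.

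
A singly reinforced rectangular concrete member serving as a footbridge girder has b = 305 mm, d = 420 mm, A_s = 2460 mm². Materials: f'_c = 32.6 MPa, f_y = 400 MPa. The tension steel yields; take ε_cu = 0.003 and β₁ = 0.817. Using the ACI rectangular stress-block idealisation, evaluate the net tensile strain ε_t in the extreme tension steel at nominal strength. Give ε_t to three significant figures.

ε_t ≈ 0.00584

a = A_s f_y/(0.85 f'_c b) = 116.43 mm.
β₁ = 0.817, so c = a/β₁ = 116.43/0.817 = 142.51 mm.
From the linear strain diagram with ε_cu = 0.003: ε_t = 0.003 (d − c)/c = 0.003 × (420 − 142.51)/142.51 = 0.00584.
Since ε_t ≥ 0.005, the section is tension-controlled.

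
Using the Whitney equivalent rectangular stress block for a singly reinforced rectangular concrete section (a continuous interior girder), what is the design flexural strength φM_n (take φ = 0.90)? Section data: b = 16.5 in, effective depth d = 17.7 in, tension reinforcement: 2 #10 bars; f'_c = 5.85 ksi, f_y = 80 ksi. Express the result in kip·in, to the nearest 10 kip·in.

A_s = 2 × 1.27 = 2.54 in².
T = A_s f_y = 2.54 × 80 = 203.2 kips.
a = T/(0.85 f'_c b) = 203.2/(0.85 × 5.85 × 16.5) = 2.477 in.
M_n = T(d − a/2) = 203.2 × (17.7 − 1.2385) = 3345.0 kip·in.
φM_n = 0.90 × 3345.0 = 3010.5 kip·in.

φM_n ≈ 3010 kip·in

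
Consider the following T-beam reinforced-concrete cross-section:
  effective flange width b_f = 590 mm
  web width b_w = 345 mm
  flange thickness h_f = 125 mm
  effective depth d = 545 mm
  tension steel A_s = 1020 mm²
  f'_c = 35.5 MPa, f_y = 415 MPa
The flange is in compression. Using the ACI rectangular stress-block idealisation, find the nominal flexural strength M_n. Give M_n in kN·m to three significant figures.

M_n ≈ 226 kN·m

Tension: T = A_s f_y = 1020 × 415 = 423300 N.
Try a within the flange: a = T/(0.85 f'_c b_f) = 423300/(0.85 × 35.5 × 590) = 23.78 mm.
Since a = 23.78 ≤ h_f = 125 mm, the stress block lies entirely in the flange; analyse as a rectangular beam of width b_f.
M_n = T(d − a/2) = 423300 × (545 − 11.89) = 225.67 × 10⁶ N·mm.
M_n = 225.67 kN·m.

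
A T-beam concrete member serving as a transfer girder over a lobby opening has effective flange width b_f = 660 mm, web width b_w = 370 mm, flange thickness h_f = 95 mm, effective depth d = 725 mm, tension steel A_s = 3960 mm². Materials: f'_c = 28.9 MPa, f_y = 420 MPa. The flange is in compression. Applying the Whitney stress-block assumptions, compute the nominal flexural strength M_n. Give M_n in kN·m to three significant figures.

Tension: T = A_s f_y = 3960 × 420 = 1663200 N.
Try a within the flange: a = T/(0.85 f'_c b_f) = 1663200/(0.85 × 28.9 × 660) = 102.58 mm.
a = 102.58 > h_f = 95 mm: the block extends into the web. Split into flange-overhang and web parts.
C_f = 0.85 f'_c (b_f − b_w) h_f = 0.85 × 28.9 × (660 − 370) × 95 = 676766 N.
Remaining web compression depth: a_w = (T − C_f)/(0.85 f'_c b_w) = (1663200 − 676766)/(0.85 × 28.9 × 370) = 108.53 mm.
M_n = C_f(d − h_f/2) + (T − C_f)(d − a_w/2) = 676766 × (725 − 47.5) + 986434 × (725 − 54.265) = 458.51 + 661.64 = 1120.15 × 10⁶ N·mm.
M_n = 1120.15 kN·m.

M_n ≈ 1120 kN·m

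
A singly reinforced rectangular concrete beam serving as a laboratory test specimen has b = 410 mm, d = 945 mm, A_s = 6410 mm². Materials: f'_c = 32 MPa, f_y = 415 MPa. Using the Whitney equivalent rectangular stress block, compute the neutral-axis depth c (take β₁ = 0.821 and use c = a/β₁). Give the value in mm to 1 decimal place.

T = A_s f_y = 6410 × 415 = 2660150 N = 2660.15 kN.
Setting C = 0.85 f'_c a b equal to T: a = 2660150/(0.85 × 32 × 410) = 238.536 mm.
With β₁ = 0.821, c = a/β₁ = 238.536/0.821 = 290.5 mm.

c ≈ 290.5 mm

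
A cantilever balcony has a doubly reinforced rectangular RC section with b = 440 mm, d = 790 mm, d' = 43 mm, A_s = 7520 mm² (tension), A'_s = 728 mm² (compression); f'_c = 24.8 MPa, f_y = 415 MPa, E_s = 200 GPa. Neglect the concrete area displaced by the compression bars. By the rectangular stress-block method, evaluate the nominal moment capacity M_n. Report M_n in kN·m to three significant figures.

Assume both tension and compression steel yield.
Net tension couple steel: A_s − A'_s = 6792 mm².
a = (A_s − A'_s) f_y / (0.85 f'_c b) = 2818680/(0.85 × 24.8 × 440) = 303.89 mm.
c = a/β₁ = 303.89/0.85 = 357.52 mm; ε'_s = 0.003(c − d')/c = 0.0026 ≥ f_y/E_s = 0.0021, so compression steel does yield.
M_n = (A_s − A'_s) f_y (d − a/2) + A'_s f_y (d − d') = [2818680 × (790 − 151.945) + 302120 × (790 − 43)] × 10⁻⁶ = 1798.47 + 225.68 = 2024.15 kN·m.

M_n ≈ 2020 kN·m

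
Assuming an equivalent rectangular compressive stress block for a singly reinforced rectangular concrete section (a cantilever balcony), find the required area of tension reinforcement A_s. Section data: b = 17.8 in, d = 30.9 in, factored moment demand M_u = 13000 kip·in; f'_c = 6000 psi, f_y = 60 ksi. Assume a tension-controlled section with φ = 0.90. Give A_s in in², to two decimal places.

A_s ≈ 8.58 in²

M_n = M_u/φ = 13000/0.90 = 14444.4 kip·in.
From M_n = 0.85 f'_c a b (d − a/2):
a = d − √(d² − 2M_n/(0.85 f'_c b)) = 30.9 − √(30.9² − 2 × 14444.4/(0.85 × 6 × 17.8)) = 5.669 in.
A_s = 0.85 f'_c a b / f_y = 0.85 × 6 × 5.669 × 17.8 / 60 = 8.577 in².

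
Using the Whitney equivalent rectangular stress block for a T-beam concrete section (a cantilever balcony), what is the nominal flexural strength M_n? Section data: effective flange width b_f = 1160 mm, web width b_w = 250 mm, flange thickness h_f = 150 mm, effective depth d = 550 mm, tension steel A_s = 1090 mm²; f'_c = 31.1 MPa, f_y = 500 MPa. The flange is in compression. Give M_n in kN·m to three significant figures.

M_n ≈ 295 kN·m

Tension: T = A_s f_y = 1090 × 500 = 545000 N.
Try a within the flange: a = T/(0.85 f'_c b_f) = 545000/(0.85 × 31.1 × 1160) = 17.77 mm.
Since a = 17.77 ≤ h_f = 150 mm, the stress block lies entirely in the flange; analyse as a rectangular beam of width b_f.
M_n = T(d − a/2) = 545000 × (550 − 8.885) = 294.91 × 10⁶ N·mm.
M_n = 294.91 kN·m.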